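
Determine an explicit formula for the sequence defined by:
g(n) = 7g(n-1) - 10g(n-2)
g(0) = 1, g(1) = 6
Characteristic equation: x² - 7x + 10 = 0, which factors as (x - (5))(x - (2)) = 0.
Roots r₁ = 5, r₂ = 2 (distinct).
General solution: g(n) = A·(5)^n + B·(2)^n.
From g(0) = 1: A + B = 1.
From g(1) = 6: 5A + 2B = 6.
Solving: A = \frac{4}{3}, B = - \frac{1}{3}.
So g(n) = - \frac{2^{n}}{3} + \frac{4 \cdot 5^{n}}{3}.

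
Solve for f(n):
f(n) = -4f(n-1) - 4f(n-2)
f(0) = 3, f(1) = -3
Characteristic equation: x² + 4x + 4 = 0, which is (x - (-2))².
Repeated root r = -2.
General solution: f(n) = (A + Bn)·(-2)^n.
From f(0) = 3: A = 3.
From f(1) = -3: (A + B)·(-2) = -3 ⇒ B = - \frac{3}{2}.
So f(n) = \left(3 - \frac{3 n}{2}\right) \cdot (-2)^n.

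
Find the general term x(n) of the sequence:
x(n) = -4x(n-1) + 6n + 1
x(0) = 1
First-order linear with linear forcing.
Homogeneous solution: x_h(n) = A·(-4)^n.
Try particular x_p(n) = pn + q. Substituting:
  pn + q = -4(p(n-1) + q) + 6n + 1.
Matching the n-coefficient: p = -4p + 6 ⇒ p = \frac{6}{5}.
Matching constants: q = 4p - 4q + 1 ⇒ q = \frac{29}{25}.
General: x(n) = A·(-4)^n + \frac{6 n}{5} + \frac{29}{25}.
Apply x(0) = 1: A + \frac{29}{25} = 1 ⇒ A = - \frac{4}{25}.
So x(n) = - \frac{4 \left(-4\right)^{n}}{25} + \frac{6 n}{5} + \frac{29}{25}.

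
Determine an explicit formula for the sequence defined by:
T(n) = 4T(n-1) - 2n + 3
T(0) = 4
First-order linear with linear forcing.
Homogeneous solution: T_h(n) = A·(4)^n.
Try particular T_p(n) = pn + q. Substituting:
  pn + q = 4(p(n-1) + q) - 2n + 3.
Matching the n-coefficient: p = 4p - 2 ⇒ p = \frac{2}{3}.
Matching constants: q = -4p + 4q + 3 ⇒ q = - \frac{1}{9}.
General: T(n) = A·(4)^n + \frac{2 n}{3} - \frac{1}{9}.
Apply T(0) = 4: A - \frac{1}{9} = 4 ⇒ A = \frac{37}{9}.
So T(n) = \frac{37 \cdot 4^{n}}{9} + \frac{2 n}{3} - \frac{1}{9}.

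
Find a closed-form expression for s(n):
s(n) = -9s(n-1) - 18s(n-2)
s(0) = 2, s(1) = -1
Characteristic equation: x² + 9x + 18 = 0, which factors as (x - (-6))(x - (-3)) = 0.
Roots r₁ = -6, r₂ = -3 (distinct).
General solution: s(n) = A·(-6)^n + B·(-3)^n.
From s(0) = 2: A + B = 2.
From s(1) = -1: -6A - 3B = -1.
Solving: A = - \frac{5}{3}, B = \frac{11}{3}.
So s(n) = \frac{11 \left(-3\right)^{n}}{3} - \frac{5 \left(-6\right)^{n}}{3}.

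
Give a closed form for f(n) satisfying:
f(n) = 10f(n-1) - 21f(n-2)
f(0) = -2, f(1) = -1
Characteristic equation: x² - 10x + 21 = 0, which factors as (x - (7))(x - (3)) = 0.
Roots r₁ = 7, r₂ = 3 (distinct).
General solution: f(n) = A·(7)^n + B·(3)^n.
From f(0) = -2: A + B = -2.
From f(1) = -1: 7A + 3B = -1.
Solving: A = \frac{5}{4}, B = - \frac{13}{4}.
So f(n) = - \frac{13 \cdot 3^{n}}{4} + \frac{5 \cdot 7^{n}}{4}.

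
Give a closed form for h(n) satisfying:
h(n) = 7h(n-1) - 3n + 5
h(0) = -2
First-order linear with linear forcing.
Homogeneous solution: h_h(n) = A·(7)^n.
Try particular h_p(n) = pn + q. Substituting:
  pn + q = 7(p(n-1) + q) - 3n + 5.
Matching the n-coefficient: p = 7p - 3 ⇒ p = \frac{1}{2}.
Matching constants: q = -7p + 7q + 5 ⇒ q = - \frac{1}{4}.
General: h(n) = A·(7)^n + \frac{n}{2} - \frac{1}{4}.
Apply h(0) = -2: A - \frac{1}{4} = -2 ⇒ A = - \frac{7}{4}.
So h(n) = - \frac{7 \cdot 7^{n}}{4} + \frac{n}{2} - \frac{1}{4}.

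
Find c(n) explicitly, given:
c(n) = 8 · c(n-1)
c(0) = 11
Pure geometric recurrence with ratio 8.
By induction c(n) = c(0) · (8)^n = 11 \cdot 8^{n}.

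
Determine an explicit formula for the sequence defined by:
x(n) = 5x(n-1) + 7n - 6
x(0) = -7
First-order linear with linear forcing.
Homogeneous solution: x_h(n) = A·(5)^n.
Try particular x_p(n) = pn + q. Substituting:
  pn + q = 5(p(n-1) + q) + 7n - 6.
Matching the n-coefficient: p = 5p + 7 ⇒ p = - \frac{7}{4}.
Matching constants: q = -5p + 5q - 6 ⇒ q = - \frac{11}{16}.
General: x(n) = A·(5)^n - \frac{7 n}{4} - \frac{11}{16}.
Apply x(0) = -7: A - \frac{11}{16} = -7 ⇒ A = - \frac{101}{16}.
So x(n) = - \frac{101 \cdot 5^{n}}{16} - \frac{7 n}{4} - \frac{11}{16}.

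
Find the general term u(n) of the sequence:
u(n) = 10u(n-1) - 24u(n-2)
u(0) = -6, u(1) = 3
Characteristic equation: x² - 10x + 24 = 0, which factors as (x - (4))(x - (6)) = 0.
Roots r₁ = 4, r₂ = 6 (distinct).
General solution: u(n) = A·(4)^n + B·(6)^n.
From u(0) = -6: A + B = -6.
From u(1) = 3: 4A + 6B = 3.
Solving: A = - \frac{39}{2}, B = \frac{27}{2}.
So u(n) = - \frac{39 \cdot 4^{n}}{2} + \frac{27 \cdot 6^{n}}{2}.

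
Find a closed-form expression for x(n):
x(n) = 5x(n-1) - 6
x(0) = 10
First-order linear non-homogeneous.
Homogeneous solution: x_h(n) = A·(5)^n.
Try constant particular solution x_p = K: K = 5K - 6 ⇒ K = \frac{3}{2}.
General: x(n) = A·(5)^n + \frac{3}{2}.
Apply x(0) = 10: A + \frac{3}{2} = 10 ⇒ A = \frac{17}{2}.
So x(n) = \frac{17 \cdot 5^{n}}{2} + \frac{3}{2}.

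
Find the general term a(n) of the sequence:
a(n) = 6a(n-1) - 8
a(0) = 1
First-order linear non-homogeneous.
Homogeneous solution: a_h(n) = A·(6)^n.
Try constant particular solution a_p = K: K = 6K - 8 ⇒ K = \frac{8}{5}.
General: a(n) = A·(6)^n + \frac{8}{5}.
Apply a(0) = 1: A + \frac{8}{5} = 1 ⇒ A = - \frac{3}{5}.
So a(n) = \frac{8}{5} - \frac{3 \cdot 6^{n}}{5}.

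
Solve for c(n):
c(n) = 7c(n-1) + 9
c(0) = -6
First-order linear non-homogeneous.
Homogeneous solution: c_h(n) = A·(7)^n.
Try constant particular solution c_p = K: K = 7K + 9 ⇒ K = - \frac{3}{2}.
General: c(n) = A·(7)^n - \frac{3}{2}.
Apply c(0) = -6: A - \frac{3}{2} = -6 ⇒ A = - \frac{9}{2}.
So c(n) = - \frac{9 \cdot 7^{n}}{2} - \frac{3}{2}.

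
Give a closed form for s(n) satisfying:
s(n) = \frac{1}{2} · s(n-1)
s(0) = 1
Pure geometric recurrence with ratio \frac{1}{2}.
By induction s(n) = s(0) · (\frac{1}{2})^n = \left(\frac{1}{2}\right)^{n}.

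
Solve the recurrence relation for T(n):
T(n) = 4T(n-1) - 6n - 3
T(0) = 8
First-order linear with linear forcing.
Homogeneous solution: T_h(n) = A·(4)^n.
Try particular T_p(n) = pn + q. Substituting:
  pn + q = 4(p(n-1) + q) - 6n - 3.
Matching the n-coefficient: p = 4p - 6 ⇒ p = 2.
Matching constants: q = -4p + 4q - 3 ⇒ q = \frac{11}{3}.
General: T(n) = A·(4)^n + 2 n + \frac{11}{3}.
Apply T(0) = 8: A + \frac{11}{3} = 8 ⇒ A = \frac{13}{3}.
So T(n) = \frac{13 \cdot 4^{n}}{3} + 2 n + \frac{11}{3}.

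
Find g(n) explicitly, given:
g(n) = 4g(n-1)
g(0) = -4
This is a homogeneous first-order recurrence with ratio 4.
By induction g(n) = g(0) · (4)^n = - 4 \cdot 4^{n}.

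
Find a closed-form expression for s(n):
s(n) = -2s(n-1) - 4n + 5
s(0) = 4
First-order linear with linear forcing.
Homogeneous solution: s_h(n) = A·(-2)^n.
Try particular s_p(n) = pn + q. Substituting:
  pn + q = -2(p(n-1) + q) - 4n + 5.
Matching the n-coefficient: p = -2p - 4 ⇒ p = - \frac{4}{3}.
Matching constants: q = 2p - 2q + 5 ⇒ q = \frac{7}{9}.
General: s(n) = A·(-2)^n - \frac{4 n}{3} + \frac{7}{9}.
Apply s(0) = 4: A + \frac{7}{9} = 4 ⇒ A = \frac{29}{9}.
So s(n) = \frac{29 \left(-2\right)^{n}}{9} - \frac{4 n}{3} + \frac{7}{9}.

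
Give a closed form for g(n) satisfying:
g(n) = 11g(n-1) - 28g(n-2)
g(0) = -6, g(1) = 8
Characteristic equation: x² - 11x + 28 = 0, which factors as (x - (4))(x - (7)) = 0.
Roots r₁ = 4, r₂ = 7 (distinct).
General solution: g(n) = A·(4)^n + B·(7)^n.
From g(0) = -6: A + B = -6.
From g(1) = 8: 4A + 7B = 8.
Solving: A = - \frac{50}{3}, B = \frac{32}{3}.
So g(n) = - \frac{50 \cdot 4^{n}}{3} + \frac{32 \cdot 7^{n}}{3}.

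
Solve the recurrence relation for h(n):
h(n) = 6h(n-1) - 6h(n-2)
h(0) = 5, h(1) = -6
Characteristic equation: x² - 6x + 6 = 0.
Discriminant Δ = (6)² + 4·(-6) = 12.
Roots r₁,₂ = (6 ± √12)/2, so r₁ = \sqrt{3} + 3, r₂ = 3 - \sqrt{3}.
General solution: h(n) = A·r₁^n + B·r₂^n.
From the initial conditions, A + B = 5 and r₁A + r₂B = -6.
Since r₁ - r₂ = √12: A = (-6 - (5)r₂)/√12 = \frac{5}{2} - \frac{7 \sqrt{3}}{2}, and B = 5 - A = \frac{5}{2} + \frac{7 \sqrt{3}}{2}.
So h(n) = \left(\frac{5}{2} - \frac{7 \sqrt{3}}{2}\right)\left(\sqrt{3} + 3\right)^n + \left(\frac{5}{2} + \frac{7 \sqrt{3}}{2}\right)\left(3 - \sqrt{3}\right)^n.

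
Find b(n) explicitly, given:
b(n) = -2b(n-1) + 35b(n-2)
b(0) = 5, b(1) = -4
Characteristic equation: x² + 2x - 35 = 0, which factors as (x - (-7))(x - (5)) = 0.
Roots r₁ = -7, r₂ = 5 (distinct).
General solution: b(n) = A·(-7)^n + B·(5)^n.
From b(0) = 5: A + B = 5.
From b(1) = -4: -7A + 5B = -4.
Solving: A = \frac{29}{12}, B = \frac{31}{12}.
So b(n) = \frac{29 \left(-7\right)^{n}}{12} + \frac{31 \cdot 5^{n}}{12}.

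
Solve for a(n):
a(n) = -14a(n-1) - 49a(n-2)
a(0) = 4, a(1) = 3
Characteristic equation: x² + 14x + 49 = 0, which is (x - (-7))².
Repeated root r = -7.
General solution: a(n) = (A + Bn)·(-7)^n.
From a(0) = 4: A = 4.
From a(1) = 3: (A + B)·(-7) = 3 ⇒ B = - \frac{31}{7}.
So a(n) = \left(4 - \frac{31 n}{7}\right) \cdot (-7)^n.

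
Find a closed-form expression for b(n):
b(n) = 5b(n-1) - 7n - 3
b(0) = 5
First-order linear with linear forcing.
Homogeneous solution: b_h(n) = A·(5)^n.
Try particular b_p(n) = pn + q. Substituting:
  pn + q = 5(p(n-1) + q) - 7n - 3.
Matching the n-coefficient: p = 5p - 7 ⇒ p = \frac{7}{4}.
Matching constants: q = -5p + 5q - 3 ⇒ q = \frac{47}{16}.
General: b(n) = A·(5)^n + \frac{7 n}{4} + \frac{47}{16}.
Apply b(0) = 5: A + \frac{47}{16} = 5 ⇒ A = \frac{33}{16}.
So b(n) = \frac{33 \cdot 5^{n}}{16} + \frac{7 n}{4} + \frac{47}{16}.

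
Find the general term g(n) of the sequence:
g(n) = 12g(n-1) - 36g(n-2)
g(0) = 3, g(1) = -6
Characteristic equation: x² - 12x + 36 = 0, which is (x - (6))².
Repeated root r = 6.
General solution: g(n) = (A + Bn)·(6)^n.
From g(0) = 3: A = 3.
From g(1) = -6: (A + B)·(6) = -6 ⇒ B = -4.
So g(n) = \left(3 - 4 n\right) \cdot (6)^n.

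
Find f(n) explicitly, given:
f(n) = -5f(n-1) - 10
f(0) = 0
First-order linear non-homogeneous.
Homogeneous solution: f_h(n) = A·(-5)^n.
Try constant particular solution f_p = K: K = -5K - 10 ⇒ K = - \frac{5}{3}.
General: f(n) = A·(-5)^n - \frac{5}{3}.
Apply f(0) = 0: A - \frac{5}{3} = 0 ⇒ A = \frac{5}{3}.
So f(n) = \frac{5 \left(-5\right)^{n}}{3} - \frac{5}{3}.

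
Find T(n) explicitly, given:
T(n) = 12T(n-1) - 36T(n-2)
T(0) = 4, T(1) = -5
Characteristic equation: x² - 12x + 36 = 0, which is (x - (6))².
Repeated root r = 6.
General solution: T(n) = (A + Bn)·(6)^n.
From T(0) = 4: A = 4.
From T(1) = -5: (A + B)·(6) = -5 ⇒ B = - \frac{29}{6}.
So T(n) = \left(4 - \frac{29 n}{6}\right) \cdot (6)^n.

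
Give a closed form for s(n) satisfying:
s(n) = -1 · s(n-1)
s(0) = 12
Pure geometric recurrence with ratio -1.
By induction s(n) = s(0) · (-1)^n = 12 \left(-1\right)^{n}.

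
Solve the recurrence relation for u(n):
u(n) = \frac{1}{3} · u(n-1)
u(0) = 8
Pure geometric recurrence with ratio \frac{1}{3}.
By induction u(n) = u(0) · (\frac{1}{3})^n = 8 \cdot 3^{- n}.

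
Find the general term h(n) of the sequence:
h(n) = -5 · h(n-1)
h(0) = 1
Pure geometric recurrence with ratio -5.
By induction h(n) = h(0) · (-5)^n = \left(-5\right)^{n}.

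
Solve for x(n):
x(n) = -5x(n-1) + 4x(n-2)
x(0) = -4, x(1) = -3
Characteristic equation: x² + 5x - 4 = 0.
Discriminant Δ = (-5)² + 4·(4) = 41.
Roots r₁,₂ = (-5 ± √41)/2, so r₁ = - \frac{5}{2} + \frac{\sqrt{41}}{2}, r₂ = - \frac{\sqrt{41}}{2} - \frac{5}{2}.
General solution: x(n) = A·r₁^n + B·r₂^n.
From the initial conditions, A + B = -4 and r₁A + r₂B = -3.
Since r₁ - r₂ = √41: A = (-3 - (-4)r₂)/√41 = - \frac{13 \sqrt{41}}{41} - 2, and B = -4 - A = -2 + \frac{13 \sqrt{41}}{41}.
So x(n) = \left(- \frac{13 \sqrt{41}}{41} - 2\right)\left(- \frac{5}{2} + \frac{\sqrt{41}}{2}\right)^n + \left(-2 + \frac{13 \sqrt{41}}{41}\right)\left(- \frac{\sqrt{41}}{2} - \frac{5}{2}\right)^n.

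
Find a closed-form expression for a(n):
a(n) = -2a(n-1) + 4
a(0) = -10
First-order linear non-homogeneous.
Homogeneous solution: a_h(n) = A·(-2)^n.
Try constant particular solution a_p = K: K = -2K + 4 ⇒ K = \frac{4}{3}.
General: a(n) = A·(-2)^n + \frac{4}{3}.
Apply a(0) = -10: A + \frac{4}{3} = -10 ⇒ A = - \frac{34}{3}.
So a(n) = \frac{4}{3} - \frac{34 \left(-2\right)^{n}}{3}.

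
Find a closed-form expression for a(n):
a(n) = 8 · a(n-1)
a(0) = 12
Pure geometric recurrence with ratio 8.
By induction a(n) = a(0) · (8)^n = 12 \cdot 8^{n}.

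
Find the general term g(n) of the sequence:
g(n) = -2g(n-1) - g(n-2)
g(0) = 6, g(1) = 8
Characteristic equation: x² + 2x + 1 = 0, which is (x - (-1))².
Repeated root r = -1.
General solution: g(n) = (A + Bn)·(-1)^n.
From g(0) = 6: A = 6.
From g(1) = 8: (A + B)·(-1) = 8 ⇒ B = -14.
So g(n) = \left(6 - 14 n\right) \cdot (-1)^n.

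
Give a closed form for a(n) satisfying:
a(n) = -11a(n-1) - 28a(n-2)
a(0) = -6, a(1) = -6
Characteristic equation: x² + 11x + 28 = 0, which factors as (x - (-7))(x - (-4)) = 0.
Roots r₁ = -7, r₂ = -4 (distinct).
General solution: a(n) = A·(-7)^n + B·(-4)^n.
From a(0) = -6: A + B = -6.
From a(1) = -6: -7A - 4B = -6.
Solving: A = 10, B = -16.
So a(n) = - 16 \left(-4\right)^{n} + 10 \left(-7\right)^{n}.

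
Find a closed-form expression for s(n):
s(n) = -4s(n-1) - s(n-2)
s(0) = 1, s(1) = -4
Characteristic equation: x² + 4x + 1 = 0.
Discriminant Δ = (-4)² + 4·(-1) = 12.
Roots r₁,₂ = (-4 ± √12)/2, so r₁ = -2 + \sqrt{3}, r₂ = -2 - \sqrt{3}.
General solution: s(n) = A·r₁^n + B·r₂^n.
From the initial conditions, A + B = 1 and r₁A + r₂B = -4.
Since r₁ - r₂ = √12: A = (-4 - (1)r₂)/√12 = \frac{1}{2} - \frac{\sqrt{3}}{3}, and B = 1 - A = \frac{1}{2} + \frac{\sqrt{3}}{3}.
So s(n) = \left(\frac{1}{2} - \frac{\sqrt{3}}{3}\right)\left(-2 + \sqrt{3}\right)^n + \left(\frac{1}{2} + \frac{\sqrt{3}}{3}\right)\left(-2 - \sqrt{3}\right)^n.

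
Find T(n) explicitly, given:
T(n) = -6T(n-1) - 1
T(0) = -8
First-order linear non-homogeneous.
Homogeneous solution: T_h(n) = A·(-6)^n.
Try constant particular solution T_p = K: K = -6K - 1 ⇒ K = - \frac{1}{7}.
General: T(n) = A·(-6)^n - \frac{1}{7}.
Apply T(0) = -8: A - \frac{1}{7} = -8 ⇒ A = - \frac{55}{7}.
So T(n) = - \frac{55 \left(-6\right)^{n}}{7} - \frac{1}{7}.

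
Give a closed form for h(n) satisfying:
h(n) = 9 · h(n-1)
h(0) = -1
Pure geometric recurrence with ratio 9.
By induction h(n) = h(0) · (9)^n = - 9^{n}.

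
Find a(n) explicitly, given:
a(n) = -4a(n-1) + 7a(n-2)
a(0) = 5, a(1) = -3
Characteristic equation: x² + 4x - 7 = 0.
Discriminant Δ = (-4)² + 4·(7) = 44.
Roots r₁,₂ = (-4 ± √44)/2, so r₁ = -2 + \sqrt{11}, r₂ = - \sqrt{11} - 2.
General solution: a(n) = A·r₁^n + B·r₂^n.
From the initial conditions, A + B = 5 and r₁A + r₂B = -3.
Since r₁ - r₂ = √44: A = (-3 - (5)r₂)/√44 = \frac{7 \sqrt{11}}{22} + \frac{5}{2}, and B = 5 - A = \frac{5}{2} - \frac{7 \sqrt{11}}{22}.
So a(n) = \left(\frac{7 \sqrt{11}}{22} + \frac{5}{2}\right)\left(-2 + \sqrt{11}\right)^n + \left(\frac{5}{2} - \frac{7 \sqrt{11}}{22}\right)\left(- \sqrt{11} - 2\right)^n.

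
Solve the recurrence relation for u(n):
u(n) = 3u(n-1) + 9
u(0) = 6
First-order linear non-homogeneous.
Homogeneous solution: u_h(n) = A·(3)^n.
Try constant particular solution u_p = K: K = 3K + 9 ⇒ K = - \frac{9}{2}.
General: u(n) = A·(3)^n - \frac{9}{2}.
Apply u(0) = 6: A - \frac{9}{2} = 6 ⇒ A = \frac{21}{2}.
So u(n) = \frac{21 \cdot 3^{n}}{2} - \frac{9}{2}.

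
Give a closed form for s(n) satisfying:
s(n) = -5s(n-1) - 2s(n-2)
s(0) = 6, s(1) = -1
Characteristic equation: x² + 5x + 2 = 0.
Discriminant Δ = (-5)² + 4·(-2) = 17.
Roots r₁,₂ = (-5 ± √17)/2, so r₁ = - \frac{5}{2} + \frac{\sqrt{17}}{2}, r₂ = - \frac{5}{2} - \frac{\sqrt{17}}{2}.
General solution: s(n) = A·r₁^n + B·r₂^n.
From the initial conditions, A + B = 6 and r₁A + r₂B = -1.
Since r₁ - r₂ = √17: A = (-1 - (6)r₂)/√17 = 3 + \frac{14 \sqrt{17}}{17}, and B = 6 - A = 3 - \frac{14 \sqrt{17}}{17}.
So s(n) = \left(3 + \frac{14 \sqrt{17}}{17}\right)\left(- \frac{5}{2} + \frac{\sqrt{17}}{2}\right)^n + \left(3 - \frac{14 \sqrt{17}}{17}\right)\left(- \frac{5}{2} - \frac{\sqrt{17}}{2}\right)^n.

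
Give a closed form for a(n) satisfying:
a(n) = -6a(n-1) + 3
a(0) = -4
First-order linear non-homogeneous.
Homogeneous solution: a_h(n) = A·(-6)^n.
Try constant particular solution a_p = K: K = -6K + 3 ⇒ K = \frac{3}{7}.
General: a(n) = A·(-6)^n + \frac{3}{7}.
Apply a(0) = -4: A + \frac{3}{7} = -4 ⇒ A = - \frac{31}{7}.
So a(n) = \frac{3}{7} - \frac{31 \left(-6\right)^{n}}{7}.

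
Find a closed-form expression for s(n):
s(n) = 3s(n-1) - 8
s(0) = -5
First-order linear non-homogeneous.
Homogeneous solution: s_h(n) = A·(3)^n.
Try constant particular solution s_p = K: K = 3K - 8 ⇒ K = 4.
General: s(n) = A·(3)^n + 4.
Apply s(0) = -5: A + 4 = -5 ⇒ A = -9.
So s(n) = 4 - 9 \cdot 3^{n}.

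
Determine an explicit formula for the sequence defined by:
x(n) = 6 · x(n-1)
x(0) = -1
Pure geometric recurrence with ratio 6.
By induction x(n) = x(0) · (6)^n = - 6^{n}.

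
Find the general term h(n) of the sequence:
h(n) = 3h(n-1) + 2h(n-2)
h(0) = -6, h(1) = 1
Characteristic equation: x² - 3x - 2 = 0.
Discriminant Δ = (3)² + 4·(2) = 17.
Roots r₁,₂ = (3 ± √17)/2, so r₁ = \frac{3}{2} + \frac{\sqrt{17}}{2}, r₂ = \frac{3}{2} - \frac{\sqrt{17}}{2}.
General solution: h(n) = A·r₁^n + B·r₂^n.
From the initial conditions, A + B = -6 and r₁A + r₂B = 1.
Since r₁ - r₂ = √17: A = (1 - (-6)r₂)/√17 = -3 + \frac{10 \sqrt{17}}{17}, and B = -6 - A = -3 - \frac{10 \sqrt{17}}{17}.
So h(n) = \left(-3 + \frac{10 \sqrt{17}}{17}\right)\left(\frac{3}{2} + \frac{\sqrt{17}}{2}\right)^n + \left(-3 - \frac{10 \sqrt{17}}{17}\right)\left(\frac{3}{2} - \frac{\sqrt{17}}{2}\right)^n.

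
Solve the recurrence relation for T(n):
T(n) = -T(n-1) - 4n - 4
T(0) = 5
First-order linear with linear forcing.
Homogeneous solution: T_h(n) = A·(-1)^n.
Try particular T_p(n) = pn + q. Substituting:
  pn + q = -(p(n-1) + q) - 4n - 4.
Matching the n-coefficient: p = -p - 4 ⇒ p = -2.
Matching constants: q = p - q - 4 ⇒ q = -3.
General: T(n) = A·(-1)^n - 2 n - 3.
Apply T(0) = 5: A - 3 = 5 ⇒ A = 8.
So T(n) = 8 \left(-1\right)^{n} - 2 n - 3.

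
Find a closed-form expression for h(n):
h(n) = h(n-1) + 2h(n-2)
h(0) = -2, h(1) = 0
Characteristic equation: x² - x - 2 = 0, which factors as (x - (2))(x - (-1)) = 0.
Roots r₁ = 2, r₂ = -1 (distinct).
General solution: h(n) = A·(2)^n + B·(-1)^n.
From h(0) = -2: A + B = -2.
From h(1) = 0: 2A - B = 0.
Solving: A = - \frac{2}{3}, B = - \frac{4}{3}.
So h(n) = - \frac{4 \left(-1\right)^{n}}{3} - \frac{2 \cdot 2^{n}}{3}.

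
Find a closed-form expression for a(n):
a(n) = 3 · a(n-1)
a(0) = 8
Pure geometric recurrence with ratio 3.
By induction a(n) = a(0) · (3)^n = 8 \cdot 3^{n}.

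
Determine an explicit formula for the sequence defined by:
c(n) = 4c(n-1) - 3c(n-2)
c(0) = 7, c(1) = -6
Characteristic equation: x² - 4x + 3 = 0, which factors as (x - (3))(x - (1)) = 0.
Roots r₁ = 3, r₂ = 1 (distinct).
General solution: c(n) = A·(3)^n + B·(1)^n.
From c(0) = 7: A + B = 7.
From c(1) = -6: 3A + B = -6.
Solving: A = - \frac{13}{2}, B = \frac{27}{2}.
So c(n) = \frac{27}{2} - \frac{13 \cdot 3^{n}}{2}.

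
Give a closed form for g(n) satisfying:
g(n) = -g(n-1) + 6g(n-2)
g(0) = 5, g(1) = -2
Characteristic equation: x² + x - 6 = 0, which factors as (x - (2))(x - (-3)) = 0.
Roots r₁ = 2, r₂ = -3 (distinct).
General solution: g(n) = A·(2)^n + B·(-3)^n.
From g(0) = 5: A + B = 5.
From g(1) = -2: 2A - 3B = -2.
Solving: A = \frac{13}{5}, B = \frac{12}{5}.
So g(n) = \frac{12 \left(-3\right)^{n}}{5} + \frac{13 \cdot 2^{n}}{5}.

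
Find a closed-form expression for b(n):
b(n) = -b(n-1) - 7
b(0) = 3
First-order linear non-homogeneous.
Homogeneous solution: b_h(n) = A·(-1)^n.
Try constant particular solution b_p = K: K = -K - 7 ⇒ K = - \frac{7}{2}.
General: b(n) = A·(-1)^n - \frac{7}{2}.
Apply b(0) = 3: A - \frac{7}{2} = 3 ⇒ A = \frac{13}{2}.
So b(n) = \frac{13 \left(-1\right)^{n}}{2} - \frac{7}{2}.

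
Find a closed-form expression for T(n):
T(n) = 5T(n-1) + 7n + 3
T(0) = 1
First-order linear with linear forcing.
Homogeneous solution: T_h(n) = A·(5)^n.
Try particular T_p(n) = pn + q. Substituting:
  pn + q = 5(p(n-1) + q) + 7n + 3.
Matching the n-coefficient: p = 5p + 7 ⇒ p = - \frac{7}{4}.
Matching constants: q = -5p + 5q + 3 ⇒ q = - \frac{47}{16}.
General: T(n) = A·(5)^n - \frac{7 n}{4} - \frac{47}{16}.
Apply T(0) = 1: A - \frac{47}{16} = 1 ⇒ A = \frac{63}{16}.
So T(n) = \frac{63 \cdot 5^{n}}{16} - \frac{7 n}{4} - \frac{47}{16}.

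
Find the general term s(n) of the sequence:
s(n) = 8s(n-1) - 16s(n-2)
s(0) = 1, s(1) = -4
Characteristic equation: x² - 8x + 16 = 0, which is (x - (4))².
Repeated root r = 4.
General solution: s(n) = (A + Bn)·(4)^n.
From s(0) = 1: A = 1.
From s(1) = -4: (A + B)·(4) = -4 ⇒ B = -2.
So s(n) = \left(1 - 2 n\right) \cdot (4)^n.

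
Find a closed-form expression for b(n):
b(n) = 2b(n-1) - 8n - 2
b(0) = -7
First-order linear with linear forcing.
Homogeneous solution: b_h(n) = A·(2)^n.
Try particular b_p(n) = pn + q. Substituting:
  pn + q = 2(p(n-1) + q) - 8n - 2.
Matching the n-coefficient: p = 2p - 8 ⇒ p = 8.
Matching constants: q = -2p + 2q - 2 ⇒ q = 18.
General: b(n) = A·(2)^n + 8 n + 18.
Apply b(0) = -7: A + 18 = -7 ⇒ A = -25.
So b(n) = - 25 \cdot 2^{n} + 8 n + 18.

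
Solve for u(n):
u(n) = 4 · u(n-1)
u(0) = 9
Pure geometric recurrence with ratio 4.
By induction u(n) = u(0) · (4)^n = 9 \cdot 4^{n}.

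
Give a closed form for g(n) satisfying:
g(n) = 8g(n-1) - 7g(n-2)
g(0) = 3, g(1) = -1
Characteristic equation: x² - 8x + 7 = 0, which factors as (x - (1))(x - (7)) = 0.
Roots r₁ = 1, r₂ = 7 (distinct).
General solution: g(n) = A·(1)^n + B·(7)^n.
From g(0) = 3: A + B = 3.
From g(1) = -1: A + 7B = -1.
Solving: A = \frac{11}{3}, B = - \frac{2}{3}.
So g(n) = \frac{11}{3} - \frac{2 \cdot 7^{n}}{3}.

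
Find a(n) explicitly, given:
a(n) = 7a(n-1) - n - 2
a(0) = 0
First-order linear with linear forcing.
Homogeneous solution: a_h(n) = A·(7)^n.
Try particular a_p(n) = pn + q. Substituting:
  pn + q = 7(p(n-1) + q) - n - 2.
Matching the n-coefficient: p = 7p - 1 ⇒ p = \frac{1}{6}.
Matching constants: q = -7p + 7q - 2 ⇒ q = \frac{19}{36}.
General: a(n) = A·(7)^n + \frac{n}{6} + \frac{19}{36}.
Apply a(0) = 0: A + \frac{19}{36} = 0 ⇒ A = - \frac{19}{36}.
So a(n) = - \frac{19 \cdot 7^{n}}{36} + \frac{n}{6} + \frac{19}{36}.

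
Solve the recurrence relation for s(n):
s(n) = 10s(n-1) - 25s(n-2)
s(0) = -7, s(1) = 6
Characteristic equation: x² - 10x + 25 = 0, which is (x - (5))².
Repeated root r = 5.
General solution: s(n) = (A + Bn)·(5)^n.
From s(0) = -7: A = -7.
From s(1) = 6: (A + B)·(5) = 6 ⇒ B = \frac{41}{5}.
So s(n) = \left(\frac{41 n}{5} - 7\right) \cdot (5)^n.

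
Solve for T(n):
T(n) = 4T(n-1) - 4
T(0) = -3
First-order linear non-homogeneous.
Homogeneous solution: T_h(n) = A·(4)^n.
Try constant particular solution T_p = K: K = 4K - 4 ⇒ K = \frac{4}{3}.
General: T(n) = A·(4)^n + \frac{4}{3}.
Apply T(0) = -3: A + \frac{4}{3} = -3 ⇒ A = - \frac{13}{3}.
So T(n) = \frac{4}{3} - \frac{13 \cdot 4^{n}}{3}.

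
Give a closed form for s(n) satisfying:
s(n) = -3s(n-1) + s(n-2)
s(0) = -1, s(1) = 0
Characteristic equation: x² + 3x - 1 = 0.
Discriminant Δ = (-3)² + 4·(1) = 13.
Roots r₁,₂ = (-3 ± √13)/2, so r₁ = - \frac{3}{2} + \frac{\sqrt{13}}{2}, r₂ = - \frac{\sqrt{13}}{2} - \frac{3}{2}.
General solution: s(n) = A·r₁^n + B·r₂^n.
From the initial conditions, A + B = -1 and r₁A + r₂B = 0.
Since r₁ - r₂ = √13: A = (0 - (-1)r₂)/√13 = - \frac{1}{2} - \frac{3 \sqrt{13}}{26}, and B = -1 - A = - \frac{1}{2} + \frac{3 \sqrt{13}}{26}.
So s(n) = \left(- \frac{1}{2} - \frac{3 \sqrt{13}}{26}\right)\left(- \frac{3}{2} + \frac{\sqrt{13}}{2}\right)^n + \left(- \frac{1}{2} + \frac{3 \sqrt{13}}{26}\right)\left(- \frac{\sqrt{13}}{2} - \frac{3}{2}\right)^n.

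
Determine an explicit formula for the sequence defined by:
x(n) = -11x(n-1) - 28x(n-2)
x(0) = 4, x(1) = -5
Characteristic equation: x² + 11x + 28 = 0, which factors as (x - (-4))(x - (-7)) = 0.
Roots r₁ = -4, r₂ = -7 (distinct).
General solution: x(n) = A·(-4)^n + B·(-7)^n.
From x(0) = 4: A + B = 4.
From x(1) = -5: -4A - 7B = -5.
Solving: A = \frac{23}{3}, B = - \frac{11}{3}.
So x(n) = \frac{23 \left(-4\right)^{n}}{3} - \frac{11 \left(-7\right)^{n}}{3}.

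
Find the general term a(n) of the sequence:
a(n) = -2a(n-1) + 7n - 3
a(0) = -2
First-order linear with linear forcing.
Homogeneous solution: a_h(n) = A·(-2)^n.
Try particular a_p(n) = pn + q. Substituting:
  pn + q = -2(p(n-1) + q) + 7n - 3.
Matching the n-coefficient: p = -2p + 7 ⇒ p = \frac{7}{3}.
Matching constants: q = 2p - 2q - 3 ⇒ q = \frac{5}{9}.
General: a(n) = A·(-2)^n + \frac{7 n}{3} + \frac{5}{9}.
Apply a(0) = -2: A + \frac{5}{9} = -2 ⇒ A = - \frac{23}{9}.
So a(n) = - \frac{23 \left(-2\right)^{n}}{9} + \frac{7 n}{3} + \frac{5}{9}.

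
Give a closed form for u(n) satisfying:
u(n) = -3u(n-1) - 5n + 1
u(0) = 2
First-order linear with linear forcing.
Homogeneous solution: u_h(n) = A·(-3)^n.
Try particular u_p(n) = pn + q. Substituting:
  pn + q = -3(p(n-1) + q) - 5n + 1.
Matching the n-coefficient: p = -3p - 5 ⇒ p = - \frac{5}{4}.
Matching constants: q = 3p - 3q + 1 ⇒ q = - \frac{11}{16}.
General: u(n) = A·(-3)^n - \frac{5 n}{4} - \frac{11}{16}.
Apply u(0) = 2: A - \frac{11}{16} = 2 ⇒ A = \frac{43}{16}.
So u(n) = \frac{43 \left(-3\right)^{n}}{16} - \frac{5 n}{4} - \frac{11}{16}.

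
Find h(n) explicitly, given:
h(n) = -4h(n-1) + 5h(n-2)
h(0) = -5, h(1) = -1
Characteristic equation: x² + 4x - 5 = 0, which factors as (x - (-5))(x - (1)) = 0.
Roots r₁ = -5, r₂ = 1 (distinct).
General solution: h(n) = A·(-5)^n + B·(1)^n.
From h(0) = -5: A + B = -5.
From h(1) = -1: -5A + B = -1.
Solving: A = - \frac{2}{3}, B = - \frac{13}{3}.
So h(n) = - \frac{2 \left(-5\right)^{n}}{3} - \frac{13}{3}.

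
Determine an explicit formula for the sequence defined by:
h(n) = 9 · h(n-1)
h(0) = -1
Pure geometric recurrence with ratio 9.
By induction h(n) = h(0) · (9)^n = - 9^{n}.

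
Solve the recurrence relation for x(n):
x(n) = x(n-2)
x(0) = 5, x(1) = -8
Characteristic equation: x² - 1 = 0, which factors as (x - (-1))(x - (1)) = 0.
Roots r₁ = -1, r₂ = 1 (distinct).
General solution: x(n) = A·(-1)^n + B·(1)^n.
From x(0) = 5: A + B = 5.
From x(1) = -8: -A + B = -8.
Solving: A = \frac{13}{2}, B = - \frac{3}{2}.
So x(n) = \frac{13 \left(-1\right)^{n}}{2} - \frac{3}{2}.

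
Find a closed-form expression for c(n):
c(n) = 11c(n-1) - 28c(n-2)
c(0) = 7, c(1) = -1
Characteristic equation: x² - 11x + 28 = 0, which factors as (x - (4))(x - (7)) = 0.
Roots r₁ = 4, r₂ = 7 (distinct).
General solution: c(n) = A·(4)^n + B·(7)^n.
From c(0) = 7: A + B = 7.
From c(1) = -1: 4A + 7B = -1.
Solving: A = \frac{50}{3}, B = - \frac{29}{3}.
So c(n) = \frac{50 \cdot 4^{n}}{3} - \frac{29 \cdot 7^{n}}{3}.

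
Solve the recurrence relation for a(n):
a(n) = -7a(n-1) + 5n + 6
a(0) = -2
First-order linear with linear forcing.
Homogeneous solution: a_h(n) = A·(-7)^n.
Try particular a_p(n) = pn + q. Substituting:
  pn + q = -7(p(n-1) + q) + 5n + 6.
Matching the n-coefficient: p = -7p + 5 ⇒ p = \frac{5}{8}.
Matching constants: q = 7p - 7q + 6 ⇒ q = \frac{83}{64}.
General: a(n) = A·(-7)^n + \frac{5 n}{8} + \frac{83}{64}.
Apply a(0) = -2: A + \frac{83}{64} = -2 ⇒ A = - \frac{211}{64}.
So a(n) = - \frac{211 \left(-7\right)^{n}}{64} + \frac{5 n}{8} + \frac{83}{64}.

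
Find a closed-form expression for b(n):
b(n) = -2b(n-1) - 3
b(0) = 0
First-order linear non-homogeneous.
Homogeneous solution: b_h(n) = A·(-2)^n.
Try constant particular solution b_p = K: K = -2K - 3 ⇒ K = -1.
General: b(n) = A·(-2)^n - 1.
Apply b(0) = 0: A - 1 = 0 ⇒ A = 1.
So b(n) = \left(-2\right)^{n} - 1.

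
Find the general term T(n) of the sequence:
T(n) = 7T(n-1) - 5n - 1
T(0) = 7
First-order linear with linear forcing.
Homogeneous solution: T_h(n) = A·(7)^n.
Try particular T_p(n) = pn + q. Substituting:
  pn + q = 7(p(n-1) + q) - 5n - 1.
Matching the n-coefficient: p = 7p - 5 ⇒ p = \frac{5}{6}.
Matching constants: q = -7p + 7q - 1 ⇒ q = \frac{41}{36}.
General: T(n) = A·(7)^n + \frac{5 n}{6} + \frac{41}{36}.
Apply T(0) = 7: A + \frac{41}{36} = 7 ⇒ A = \frac{211}{36}.
So T(n) = \frac{211 \cdot 7^{n}}{36} + \frac{5 n}{6} + \frac{41}{36}.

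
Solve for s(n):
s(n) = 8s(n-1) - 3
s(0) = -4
First-order linear non-homogeneous.
Homogeneous solution: s_h(n) = A·(8)^n.
Try constant particular solution s_p = K: K = 8K - 3 ⇒ K = \frac{3}{7}.
General: s(n) = A·(8)^n + \frac{3}{7}.
Apply s(0) = -4: A + \frac{3}{7} = -4 ⇒ A = - \frac{31}{7}.
So s(n) = \frac{3}{7} - \frac{31 \cdot 8^{n}}{7}.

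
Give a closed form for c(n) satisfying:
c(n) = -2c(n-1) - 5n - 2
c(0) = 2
First-order linear with linear forcing.
Homogeneous solution: c_h(n) = A·(-2)^n.
Try particular c_p(n) = pn + q. Substituting:
  pn + q = -2(p(n-1) + q) - 5n - 2.
Matching the n-coefficient: p = -2p - 5 ⇒ p = - \frac{5}{3}.
Matching constants: q = 2p - 2q - 2 ⇒ q = - \frac{16}{9}.
General: c(n) = A·(-2)^n - \frac{5 n}{3} - \frac{16}{9}.
Apply c(0) = 2: A - \frac{16}{9} = 2 ⇒ A = \frac{34}{9}.
So c(n) = \frac{34 \left(-2\right)^{n}}{9} - \frac{5 n}{3} - \frac{16}{9}.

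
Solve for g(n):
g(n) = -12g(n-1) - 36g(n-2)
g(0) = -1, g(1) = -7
Characteristic equation: x² + 12x + 36 = 0, which is (x - (-6))².
Repeated root r = -6.
General solution: g(n) = (A + Bn)·(-6)^n.
From g(0) = -1: A = -1.
From g(1) = -7: (A + B)·(-6) = -7 ⇒ B = \frac{13}{6}.
So g(n) = \left(\frac{13 n}{6} - 1\right) \cdot (-6)^n.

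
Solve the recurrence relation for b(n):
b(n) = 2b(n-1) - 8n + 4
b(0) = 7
First-order linear with linear forcing.
Homogeneous solution: b_h(n) = A·(2)^n.
Try particular b_p(n) = pn + q. Substituting:
  pn + q = 2(p(n-1) + q) - 8n + 4.
Matching the n-coefficient: p = 2p - 8 ⇒ p = 8.
Matching constants: q = -2p + 2q + 4 ⇒ q = 12.
General: b(n) = A·(2)^n + 8 n + 12.
Apply b(0) = 7: A + 12 = 7 ⇒ A = -5.
So b(n) = - 5 \cdot 2^{n} + 8 n + 12.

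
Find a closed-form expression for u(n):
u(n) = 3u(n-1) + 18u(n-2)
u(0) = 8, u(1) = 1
Characteristic equation: x² - 3x - 18 = 0, which factors as (x - (-3))(x - (6)) = 0.
Roots r₁ = -3, r₂ = 6 (distinct).
General solution: u(n) = A·(-3)^n + B·(6)^n.
From u(0) = 8: A + B = 8.
From u(1) = 1: -3A + 6B = 1.
Solving: A = \frac{47}{9}, B = \frac{25}{9}.
So u(n) = \frac{47 \left(-3\right)^{n}}{9} + \frac{25 \cdot 6^{n}}{9}.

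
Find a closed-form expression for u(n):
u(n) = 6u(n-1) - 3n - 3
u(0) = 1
First-order linear with linear forcing.
Homogeneous solution: u_h(n) = A·(6)^n.
Try particular u_p(n) = pn + q. Substituting:
  pn + q = 6(p(n-1) + q) - 3n - 3.
Matching the n-coefficient: p = 6p - 3 ⇒ p = \frac{3}{5}.
Matching constants: q = -6p + 6q - 3 ⇒ q = \frac{33}{25}.
General: u(n) = A·(6)^n + \frac{3 n}{5} + \frac{33}{25}.
Apply u(0) = 1: A + \frac{33}{25} = 1 ⇒ A = - \frac{8}{25}.
So u(n) = - \frac{8 \cdot 6^{n}}{25} + \frac{3 n}{5} + \frac{33}{25}.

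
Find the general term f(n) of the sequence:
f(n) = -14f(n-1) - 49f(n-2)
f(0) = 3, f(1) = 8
Characteristic equation: x² + 14x + 49 = 0, which is (x - (-7))².
Repeated root r = -7.
General solution: f(n) = (A + Bn)·(-7)^n.
From f(0) = 3: A = 3.
From f(1) = 8: (A + B)·(-7) = 8 ⇒ B = - \frac{29}{7}.
So f(n) = \left(3 - \frac{29 n}{7}\right) \cdot (-7)^n.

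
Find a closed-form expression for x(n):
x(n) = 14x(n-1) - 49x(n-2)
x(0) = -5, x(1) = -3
Characteristic equation: x² - 14x + 49 = 0, which is (x - (7))².
Repeated root r = 7.
General solution: x(n) = (A + Bn)·(7)^n.
From x(0) = -5: A = -5.
From x(1) = -3: (A + B)·(7) = -3 ⇒ B = \frac{32}{7}.
So x(n) = \left(\frac{32 n}{7} - 5\right) \cdot (7)^n.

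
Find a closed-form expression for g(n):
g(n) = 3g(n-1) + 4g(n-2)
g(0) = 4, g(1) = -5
Characteristic equation: x² - 3x - 4 = 0, which factors as (x - (4))(x - (-1)) = 0.
Roots r₁ = 4, r₂ = -1 (distinct).
General solution: g(n) = A·(4)^n + B·(-1)^n.
From g(0) = 4: A + B = 4.
From g(1) = -5: 4A - B = -5.
Solving: A = - \frac{1}{5}, B = \frac{21}{5}.
So g(n) = \frac{21 \left(-1\right)^{n}}{5} - \frac{4^{n}}{5}.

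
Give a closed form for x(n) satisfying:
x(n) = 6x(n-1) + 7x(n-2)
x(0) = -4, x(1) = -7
Characteristic equation: x² - 6x - 7 = 0, which factors as (x - (-1))(x - (7)) = 0.
Roots r₁ = -1, r₂ = 7 (distinct).
General solution: x(n) = A·(-1)^n + B·(7)^n.
From x(0) = -4: A + B = -4.
From x(1) = -7: -A + 7B = -7.
Solving: A = - \frac{21}{8}, B = - \frac{11}{8}.
So x(n) = - \frac{21 \left(-1\right)^{n}}{8} - \frac{11 \cdot 7^{n}}{8}.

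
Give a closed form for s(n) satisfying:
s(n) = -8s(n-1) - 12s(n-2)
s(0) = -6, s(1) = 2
Characteristic equation: x² + 8x + 12 = 0, which factors as (x - (-2))(x - (-6)) = 0.
Roots r₁ = -2, r₂ = -6 (distinct).
General solution: s(n) = A·(-2)^n + B·(-6)^n.
From s(0) = -6: A + B = -6.
From s(1) = 2: -2A - 6B = 2.
Solving: A = - \frac{17}{2}, B = \frac{5}{2}.
So s(n) = - \frac{17 \left(-2\right)^{n}}{2} + \frac{5 \left(-6\right)^{n}}{2}.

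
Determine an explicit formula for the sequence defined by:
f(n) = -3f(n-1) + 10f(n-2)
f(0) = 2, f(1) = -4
Characteristic equation: x² + 3x - 10 = 0, which factors as (x - (2))(x - (-5)) = 0.
Roots r₁ = 2, r₂ = -5 (distinct).
General solution: f(n) = A·(2)^n + B·(-5)^n.
From f(0) = 2: A + B = 2.
From f(1) = -4: 2A - 5B = -4.
Solving: A = \frac{6}{7}, B = \frac{8}{7}.
So f(n) = \frac{8 \left(-5\right)^{n}}{7} + \frac{6 \cdot 2^{n}}{7}.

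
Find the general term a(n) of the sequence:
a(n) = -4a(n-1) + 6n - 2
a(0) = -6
First-order linear with linear forcing.
Homogeneous solution: a_h(n) = A·(-4)^n.
Try particular a_p(n) = pn + q. Substituting:
  pn + q = -4(p(n-1) + q) + 6n - 2.
Matching the n-coefficient: p = -4p + 6 ⇒ p = \frac{6}{5}.
Matching constants: q = 4p - 4q - 2 ⇒ q = \frac{14}{25}.
General: a(n) = A·(-4)^n + \frac{6 n}{5} + \frac{14}{25}.
Apply a(0) = -6: A + \frac{14}{25} = -6 ⇒ A = - \frac{164}{25}.
So a(n) = - \frac{164 \left(-4\right)^{n}}{25} + \frac{6 n}{5} + \frac{14}{25}.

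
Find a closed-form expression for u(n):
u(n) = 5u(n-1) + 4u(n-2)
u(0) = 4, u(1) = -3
Characteristic equation: x² - 5x - 4 = 0.
Discriminant Δ = (5)² + 4·(4) = 41.
Roots r₁,₂ = (5 ± √41)/2, so r₁ = \frac{5}{2} + \frac{\sqrt{41}}{2}, r₂ = \frac{5}{2} - \frac{\sqrt{41}}{2}.
General solution: u(n) = A·r₁^n + B·r₂^n.
From the initial conditions, A + B = 4 and r₁A + r₂B = -3.
Since r₁ - r₂ = √41: A = (-3 - (4)r₂)/√41 = 2 - \frac{13 \sqrt{41}}{41}, and B = 4 - A = 2 + \frac{13 \sqrt{41}}{41}.
So u(n) = \left(2 - \frac{13 \sqrt{41}}{41}\right)\left(\frac{5}{2} + \frac{\sqrt{41}}{2}\right)^n + \left(2 + \frac{13 \sqrt{41}}{41}\right)\left(\frac{5}{2} - \frac{\sqrt{41}}{2}\right)^n.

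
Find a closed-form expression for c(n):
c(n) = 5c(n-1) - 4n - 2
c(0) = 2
First-order linear with linear forcing.
Homogeneous solution: c_h(n) = A·(5)^n.
Try particular c_p(n) = pn + q. Substituting:
  pn + q = 5(p(n-1) + q) - 4n - 2.
Matching the n-coefficient: p = 5p - 4 ⇒ p = 1.
Matching constants: q = -5p + 5q - 2 ⇒ q = \frac{7}{4}.
General: c(n) = A·(5)^n + n + \frac{7}{4}.
Apply c(0) = 2: A + \frac{7}{4} = 2 ⇒ A = \frac{1}{4}.
So c(n) = \frac{5^{n}}{4} + n + \frac{7}{4}.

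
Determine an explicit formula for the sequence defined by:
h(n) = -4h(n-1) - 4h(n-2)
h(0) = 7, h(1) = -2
Characteristic equation: x² + 4x + 4 = 0, which is (x - (-2))².
Repeated root r = -2.
General solution: h(n) = (A + Bn)·(-2)^n.
From h(0) = 7: A = 7.
From h(1) = -2: (A + B)·(-2) = -2 ⇒ B = -6.
So h(n) = \left(7 - 6 n\right) \cdot (-2)^n.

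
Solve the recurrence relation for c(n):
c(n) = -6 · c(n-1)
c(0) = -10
Pure geometric recurrence with ratio -6.
By induction c(n) = c(0) · (-6)^n = - 10 \left(-6\right)^{n}.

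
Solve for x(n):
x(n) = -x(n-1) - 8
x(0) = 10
First-order linear non-homogeneous.
Homogeneous solution: x_h(n) = A·(-1)^n.
Try constant particular solution x_p = K: K = -K - 8 ⇒ K = -4.
General: x(n) = A·(-1)^n - 4.
Apply x(0) = 10: A - 4 = 10 ⇒ A = 14.
So x(n) = 14 \left(-1\right)^{n} - 4.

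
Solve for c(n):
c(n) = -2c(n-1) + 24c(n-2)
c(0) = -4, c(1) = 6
Characteristic equation: x² + 2x - 24 = 0, which factors as (x - (-6))(x - (4)) = 0.
Roots r₁ = -6, r₂ = 4 (distinct).
General solution: c(n) = A·(-6)^n + B·(4)^n.
From c(0) = -4: A + B = -4.
From c(1) = 6: -6A + 4B = 6.
Solving: A = - \frac{11}{5}, B = - \frac{9}{5}.
So c(n) = - \frac{11 \left(-6\right)^{n}}{5} - \frac{9 \cdot 4^{n}}{5}.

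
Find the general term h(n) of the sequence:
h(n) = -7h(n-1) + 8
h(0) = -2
First-order linear non-homogeneous.
Homogeneous solution: h_h(n) = A·(-7)^n.
Try constant particular solution h_p = K: K = -7K + 8 ⇒ K = 1.
General: h(n) = A·(-7)^n + 1.
Apply h(0) = -2: A + 1 = -2 ⇒ A = -3.
So h(n) = 1 - 3 \left(-7\right)^{n}.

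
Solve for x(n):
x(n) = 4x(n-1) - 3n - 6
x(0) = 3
First-order linear with linear forcing.
Homogeneous solution: x_h(n) = A·(4)^n.
Try particular x_p(n) = pn + q. Substituting:
  pn + q = 4(p(n-1) + q) - 3n - 6.
Matching the n-coefficient: p = 4p - 3 ⇒ p = 1.
Matching constants: q = -4p + 4q - 6 ⇒ q = \frac{10}{3}.
General: x(n) = A·(4)^n + n + \frac{10}{3}.
Apply x(0) = 3: A + \frac{10}{3} = 3 ⇒ A = - \frac{1}{3}.
So x(n) = - \frac{4^{n}}{3} + n + \frac{10}{3}.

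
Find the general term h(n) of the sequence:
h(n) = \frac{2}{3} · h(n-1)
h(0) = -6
Pure geometric recurrence with ratio \frac{2}{3}.
By induction h(n) = h(0) · (\frac{2}{3})^n = - 6 \left(\frac{2}{3}\right)^{n}.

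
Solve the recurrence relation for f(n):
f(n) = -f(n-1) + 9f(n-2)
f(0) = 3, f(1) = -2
Characteristic equation: x² + x - 9 = 0.
Discriminant Δ = (-1)² + 4·(9) = 37.
Roots r₁,₂ = (-1 ± √37)/2, so r₁ = - \frac{1}{2} + \frac{\sqrt{37}}{2}, r₂ = - \frac{\sqrt{37}}{2} - \frac{1}{2}.
General solution: f(n) = A·r₁^n + B·r₂^n.
From the initial conditions, A + B = 3 and r₁A + r₂B = -2.
Since r₁ - r₂ = √37: A = (-2 - (3)r₂)/√37 = \frac{3}{2} - \frac{\sqrt{37}}{74}, and B = 3 - A = \frac{\sqrt{37}}{74} + \frac{3}{2}.
So f(n) = \left(\frac{3}{2} - \frac{\sqrt{37}}{74}\right)\left(- \frac{1}{2} + \frac{\sqrt{37}}{2}\right)^n + \left(\frac{\sqrt{37}}{74} + \frac{3}{2}\right)\left(- \frac{\sqrt{37}}{2} - \frac{1}{2}\right)^n.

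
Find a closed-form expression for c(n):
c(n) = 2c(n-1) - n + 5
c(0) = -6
First-order linear with linear forcing.
Homogeneous solution: c_h(n) = A·(2)^n.
Try particular c_p(n) = pn + q. Substituting:
  pn + q = 2(p(n-1) + q) - n + 5.
Matching the n-coefficient: p = 2p - 1 ⇒ p = 1.
Matching constants: q = -2p + 2q + 5 ⇒ q = -3.
General: c(n) = A·(2)^n + n - 3.
Apply c(0) = -6: A - 3 = -6 ⇒ A = -3.
So c(n) = - 3 \cdot 2^{n} + n - 3.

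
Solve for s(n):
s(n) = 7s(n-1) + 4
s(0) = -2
First-order linear non-homogeneous.
Homogeneous solution: s_h(n) = A·(7)^n.
Try constant particular solution s_p = K: K = 7K + 4 ⇒ K = - \frac{2}{3}.
General: s(n) = A·(7)^n - \frac{2}{3}.
Apply s(0) = -2: A - \frac{2}{3} = -2 ⇒ A = - \frac{4}{3}.
So s(n) = - \frac{4 \cdot 7^{n}}{3} - \frac{2}{3}.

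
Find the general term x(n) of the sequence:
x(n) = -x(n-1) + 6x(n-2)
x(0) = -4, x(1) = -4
Characteristic equation: x² + x - 6 = 0, which factors as (x - (-3))(x - (2)) = 0.
Roots r₁ = -3, r₂ = 2 (distinct).
General solution: x(n) = A·(-3)^n + B·(2)^n.
From x(0) = -4: A + B = -4.
From x(1) = -4: -3A + 2B = -4.
Solving: A = - \frac{4}{5}, B = - \frac{16}{5}.
So x(n) = - \frac{4 \left(-3\right)^{n}}{5} - \frac{16 \cdot 2^{n}}{5}.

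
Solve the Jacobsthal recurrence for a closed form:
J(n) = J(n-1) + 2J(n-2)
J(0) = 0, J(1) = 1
This is the Jacobsthal sequence.
Characteristic equation: x² - x - 2 = 0; roots r₁ = 2, r₂ = -1.
General: J(n) = A·r₁^n + B·r₂^n. Solving with J(0)=0, J(1)=1 gives A = \frac{1}{3}, B = - \frac{1}{3}.
So J(n) = - \frac{\left(-1\right)^{n}}{3} + \frac{2^{n}}{3}.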